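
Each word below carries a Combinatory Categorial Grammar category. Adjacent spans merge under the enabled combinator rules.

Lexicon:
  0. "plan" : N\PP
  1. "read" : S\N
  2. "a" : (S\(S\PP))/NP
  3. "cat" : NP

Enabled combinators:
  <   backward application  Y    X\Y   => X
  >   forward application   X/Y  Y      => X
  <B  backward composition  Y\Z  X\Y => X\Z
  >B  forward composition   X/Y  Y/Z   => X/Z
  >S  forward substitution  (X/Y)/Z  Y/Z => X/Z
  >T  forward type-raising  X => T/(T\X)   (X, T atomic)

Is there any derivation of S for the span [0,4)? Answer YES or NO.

YES

[0,4] S   <
  [0,2] S\PP   <B
    [0,1] "plan" : N\PP
    [1,2] "read" : S\N
  [2,4] S\(S\PP)   >
    [2,3] "a" : (S\(S\PP))/NP
    [3,4] "cat" : NP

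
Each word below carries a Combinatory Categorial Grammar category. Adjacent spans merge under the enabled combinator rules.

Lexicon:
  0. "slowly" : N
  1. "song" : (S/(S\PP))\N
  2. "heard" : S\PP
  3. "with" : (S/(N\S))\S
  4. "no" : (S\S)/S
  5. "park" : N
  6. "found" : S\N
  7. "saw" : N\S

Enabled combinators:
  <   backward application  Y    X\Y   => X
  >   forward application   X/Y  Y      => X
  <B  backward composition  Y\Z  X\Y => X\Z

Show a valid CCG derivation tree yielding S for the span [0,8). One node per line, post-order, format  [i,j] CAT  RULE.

[0,1] N  lex  "slowly"
[1,2] (S/(S\PP))\N  lex  "song"
[0,2] S/(S\PP)  <  k=1
[2,3] S\PP  lex  "heard"
[0,3] S  >  k=2
[3,4] (S/(N\S))\S  lex  "with"
[0,4] S/(N\S)  <  k=3
[4,5] (S\S)/S  lex  "no"
[5,6] N  lex  "park"
[6,7] S\N  lex  "found"
[5,7] S  <  k=6
[4,7] S\S  >  k=5
[7,8] N\S  lex  "saw"
[4,8] N\S  <B  k=7
[0,8] S  >  k=4

[0,8] S   >
  [0,4] S/(N\S)   <
    [0,3] S   >
      [0,2] S/(S\PP)   <
        [0,1] "slowly" : N
        [1,2] "song" : (S/(S\PP))\N
      [2,3] "heard" : S\PP
    [3,4] "with" : (S/(N\S))\S
  [4,8] N\S   <B
    [4,7] S\S   >
      [4,5] "no" : (S\S)/S
      [5,7] S   <
        [5,6] "park" : N
        [6,7] "found" : S\N
    [7,8] "saw" : N\S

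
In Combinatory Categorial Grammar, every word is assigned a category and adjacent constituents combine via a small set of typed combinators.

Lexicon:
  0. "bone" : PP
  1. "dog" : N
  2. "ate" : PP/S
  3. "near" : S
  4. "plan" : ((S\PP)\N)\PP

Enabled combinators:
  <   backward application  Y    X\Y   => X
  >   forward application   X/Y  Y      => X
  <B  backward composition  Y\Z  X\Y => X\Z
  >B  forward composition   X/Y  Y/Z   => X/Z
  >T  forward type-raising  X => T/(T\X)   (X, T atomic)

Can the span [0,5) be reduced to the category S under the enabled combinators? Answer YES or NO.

YES

[0,5] S   >
  [0,1] S/(S\PP)   >T
    [0,1] "bone" : PP
  [1,5] S\PP   <
    [1,2] "dog" : N
    [2,5] (S\PP)\N   <
      [2,4] PP   >
        [2,3] "ate" : PP/S
        [3,4] "near" : S
      [4,5] "plan" : ((S\PP)\N)\PP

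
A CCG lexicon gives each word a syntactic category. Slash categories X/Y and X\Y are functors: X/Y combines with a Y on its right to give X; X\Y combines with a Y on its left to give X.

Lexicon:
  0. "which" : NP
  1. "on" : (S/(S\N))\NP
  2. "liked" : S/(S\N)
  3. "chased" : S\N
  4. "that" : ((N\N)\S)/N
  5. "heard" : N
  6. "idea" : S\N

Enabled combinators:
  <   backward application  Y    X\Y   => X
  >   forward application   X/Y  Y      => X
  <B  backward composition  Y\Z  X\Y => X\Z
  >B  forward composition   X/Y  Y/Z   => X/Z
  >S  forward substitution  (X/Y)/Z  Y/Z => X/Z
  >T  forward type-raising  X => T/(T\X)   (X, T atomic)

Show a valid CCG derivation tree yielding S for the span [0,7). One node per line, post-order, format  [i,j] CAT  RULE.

[0,1] NP  lex  "which"
[1,2] (S/(S\N))\NP  lex  "on"
[0,2] S/(S\N)  <  k=1
[2,3] S/(S\N)  lex  "liked"
[3,4] S\N  lex  "chased"
[2,4] S  >  k=3
[4,5] ((N\N)\S)/N  lex  "that"
[5,6] N  lex  "heard"
[4,6] (N\N)\S  >  k=5
[2,6] N\N  <  k=4
[6,7] S\N  lex  "idea"
[2,7] S\N  <B  k=6
[0,7] S  >  k=2

[0,7] S   >
  [0,2] S/(S\N)   <
    [0,1] "which" : NP
    [1,2] "on" : (S/(S\N))\NP
  [2,7] S\N   <B
    [2,6] N\N   <
      [2,4] S   >
        [2,3] "liked" : S/(S\N)
        [3,4] "chased" : S\N
      [4,6] (N\N)\S   >
        [4,5] "that" : ((N\N)\S)/N
        [5,6] "heard" : N
    [6,7] "idea" : S\N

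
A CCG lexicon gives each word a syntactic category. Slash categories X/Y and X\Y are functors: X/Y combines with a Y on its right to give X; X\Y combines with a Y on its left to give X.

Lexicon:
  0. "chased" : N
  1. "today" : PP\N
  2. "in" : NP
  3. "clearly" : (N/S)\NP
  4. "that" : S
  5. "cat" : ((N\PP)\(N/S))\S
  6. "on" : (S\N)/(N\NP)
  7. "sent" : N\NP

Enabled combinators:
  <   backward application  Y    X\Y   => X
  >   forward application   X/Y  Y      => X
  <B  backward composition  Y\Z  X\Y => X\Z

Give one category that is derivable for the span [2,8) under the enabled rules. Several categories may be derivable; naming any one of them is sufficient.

S\PP

[0,8] S   <
  [0,2] PP   <
    [0,1] "chased" : N
    [1,2] "today" : PP\N
  [2,8] S\PP   <B
    [2,6] N\PP   <
      [2,4] N/S   <
        [2,3] "in" : NP
        [3,4] "clearly" : (N/S)\NP
      [4,6] (N\PP)\(N/S)   <
        [4,5] "that" : S
        [5,6] "cat" : ((N\PP)\(N/S))\S
    [6,8] S\N   >
      [6,7] "on" : (S\N)/(N\NP)
      [7,8] "sent" : N\NP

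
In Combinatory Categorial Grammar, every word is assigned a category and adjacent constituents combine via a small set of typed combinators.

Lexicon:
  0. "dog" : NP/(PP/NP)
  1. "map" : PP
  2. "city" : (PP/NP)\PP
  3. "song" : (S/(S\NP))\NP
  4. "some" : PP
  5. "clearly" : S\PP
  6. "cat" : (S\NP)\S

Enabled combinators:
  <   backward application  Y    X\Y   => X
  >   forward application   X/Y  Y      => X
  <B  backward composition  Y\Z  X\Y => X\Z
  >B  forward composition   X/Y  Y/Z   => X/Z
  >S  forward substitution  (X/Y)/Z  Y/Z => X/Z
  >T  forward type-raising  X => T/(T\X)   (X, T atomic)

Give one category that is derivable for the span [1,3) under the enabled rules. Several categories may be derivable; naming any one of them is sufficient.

[0,7] S   >
  [0,4] S/(S\NP)   <
    [0,3] NP   >
      [0,1] "dog" : NP/(PP/NP)
      [1,3] PP/NP   <
        [1,2] "map" : PP
        [2,3] "city" : (PP/NP)\PP
    [3,4] "song" : (S/(S\NP))\NP
  [4,7] S\NP   <
    [4,6] S   >
      [4,5] S/(S\PP)   >T
        [4,5] "some" : PP
      [5,6] "clearly" : S\PP
    [6,7] "cat" : (S\NP)\S

PP/NP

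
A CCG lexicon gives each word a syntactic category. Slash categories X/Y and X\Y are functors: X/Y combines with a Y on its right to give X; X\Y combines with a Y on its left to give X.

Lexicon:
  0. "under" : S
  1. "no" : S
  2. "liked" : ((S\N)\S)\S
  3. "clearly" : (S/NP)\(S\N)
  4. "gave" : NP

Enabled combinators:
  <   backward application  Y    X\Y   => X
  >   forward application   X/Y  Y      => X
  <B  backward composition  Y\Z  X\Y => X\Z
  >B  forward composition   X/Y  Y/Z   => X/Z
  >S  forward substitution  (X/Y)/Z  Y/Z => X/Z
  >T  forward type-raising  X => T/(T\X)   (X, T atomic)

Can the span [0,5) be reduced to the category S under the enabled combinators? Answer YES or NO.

[0,5] S   >
  [0,4] S/NP   <
    [0,3] S\N   <
      [0,1] "under" : S
      [1,3] (S\N)\S   <
        [1,2] "no" : S
        [2,3] "liked" : ((S\N)\S)\S
    [3,4] "clearly" : (S/NP)\(S\N)
  [4,5] "gave" : NP

YES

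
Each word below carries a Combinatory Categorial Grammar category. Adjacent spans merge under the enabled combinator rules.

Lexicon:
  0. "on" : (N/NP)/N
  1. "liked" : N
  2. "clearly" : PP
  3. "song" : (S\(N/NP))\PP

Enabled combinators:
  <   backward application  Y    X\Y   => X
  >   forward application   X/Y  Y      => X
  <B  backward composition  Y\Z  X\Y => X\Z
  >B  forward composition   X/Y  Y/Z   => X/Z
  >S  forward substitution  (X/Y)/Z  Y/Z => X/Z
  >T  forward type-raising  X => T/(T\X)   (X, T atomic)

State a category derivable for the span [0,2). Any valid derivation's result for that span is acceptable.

N/NP

[0,4] S   <
  [0,2] N/NP   >
    [0,1] "on" : (N/NP)/N
    [1,2] "liked" : N
  [2,4] S\(N/NP)   <
    [2,3] "clearly" : PP
    [3,4] "song" : (S\(N/NP))\PP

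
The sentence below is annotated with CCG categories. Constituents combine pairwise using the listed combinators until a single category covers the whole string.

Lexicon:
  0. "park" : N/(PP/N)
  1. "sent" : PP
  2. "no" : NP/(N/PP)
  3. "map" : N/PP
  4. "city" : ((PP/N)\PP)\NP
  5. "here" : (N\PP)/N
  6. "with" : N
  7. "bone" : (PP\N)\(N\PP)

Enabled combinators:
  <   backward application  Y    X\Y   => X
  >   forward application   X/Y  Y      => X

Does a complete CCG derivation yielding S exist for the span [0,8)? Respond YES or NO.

NO

N/(PP/N) PP NP/(N/PP) N/PP ((PP/N)\PP)\NP (N\PP)/N N (PP\N)\(N\PP)
CKY chart[0,8] = {PP}; S ∉ chart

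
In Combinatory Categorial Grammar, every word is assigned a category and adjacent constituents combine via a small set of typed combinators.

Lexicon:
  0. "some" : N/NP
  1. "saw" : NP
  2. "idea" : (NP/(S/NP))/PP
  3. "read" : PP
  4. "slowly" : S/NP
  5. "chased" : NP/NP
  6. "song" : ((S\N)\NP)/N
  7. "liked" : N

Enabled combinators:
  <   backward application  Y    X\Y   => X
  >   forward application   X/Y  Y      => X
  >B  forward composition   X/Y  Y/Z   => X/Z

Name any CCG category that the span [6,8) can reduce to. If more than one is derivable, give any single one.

[0,8] S   <
  [0,2] N   >
    [0,1] "some" : N/NP
    [1,2] "saw" : NP
  [2,8] S\N   <
    [2,6] NP   >
      [2,4] NP/(S/NP)   >
        [2,3] "idea" : (NP/(S/NP))/PP
        [3,4] "read" : PP
      [4,6] S/NP   >B
        [4,5] "slowly" : S/NP
        [5,6] "chased" : NP/NP
    [6,8] (S\N)\NP   >
      [6,7] "song" : ((S\N)\NP)/N
      [7,8] "liked" : N

(S\N)\NP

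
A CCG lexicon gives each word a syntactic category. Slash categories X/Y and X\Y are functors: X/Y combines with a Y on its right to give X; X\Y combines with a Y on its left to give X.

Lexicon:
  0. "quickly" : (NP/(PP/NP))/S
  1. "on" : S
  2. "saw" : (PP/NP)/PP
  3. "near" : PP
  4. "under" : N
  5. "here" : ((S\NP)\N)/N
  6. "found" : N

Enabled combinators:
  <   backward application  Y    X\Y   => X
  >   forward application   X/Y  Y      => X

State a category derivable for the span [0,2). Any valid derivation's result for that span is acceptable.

NP/(PP/NP)

[0,7] S   <
  [0,4] NP   >
    [0,2] NP/(PP/NP)   >
      [0,1] "quickly" : (NP/(PP/NP))/S
      [1,2] "on" : S
    [2,4] PP/NP   >
      [2,3] "saw" : (PP/NP)/PP
      [3,4] "near" : PP
  [4,7] S\NP   <
    [4,5] "under" : N
    [5,7] (S\NP)\N   >
      [5,6] "here" : ((S\NP)\N)/N
      [6,7] "found" : N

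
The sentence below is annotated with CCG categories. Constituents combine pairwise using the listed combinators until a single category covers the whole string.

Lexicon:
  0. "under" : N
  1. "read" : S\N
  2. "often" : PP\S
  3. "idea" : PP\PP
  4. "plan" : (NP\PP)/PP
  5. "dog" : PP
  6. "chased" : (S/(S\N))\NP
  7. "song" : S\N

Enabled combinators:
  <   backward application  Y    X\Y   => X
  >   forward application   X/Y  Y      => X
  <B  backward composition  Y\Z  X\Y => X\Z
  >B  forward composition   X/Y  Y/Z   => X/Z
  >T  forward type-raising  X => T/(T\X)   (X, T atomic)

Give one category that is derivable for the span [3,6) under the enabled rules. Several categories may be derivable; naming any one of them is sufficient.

NP\PP

[0,8] S   >
  [0,7] S/(S\N)   <
    [0,6] NP   <
      [0,3] PP   <
        [0,2] S   >
          [0,1] S/(S\N)   >T
            [0,1] "under" : N
          [1,2] "read" : S\N
        [2,3] "often" : PP\S
      [3,6] NP\PP   <B
        [3,4] "idea" : PP\PP
        [4,6] NP\PP   >
          [4,5] "plan" : (NP\PP)/PP
          [5,6] "dog" : PP
    [6,7] "chased" : (S/(S\N))\NP
  [7,8] "song" : S\N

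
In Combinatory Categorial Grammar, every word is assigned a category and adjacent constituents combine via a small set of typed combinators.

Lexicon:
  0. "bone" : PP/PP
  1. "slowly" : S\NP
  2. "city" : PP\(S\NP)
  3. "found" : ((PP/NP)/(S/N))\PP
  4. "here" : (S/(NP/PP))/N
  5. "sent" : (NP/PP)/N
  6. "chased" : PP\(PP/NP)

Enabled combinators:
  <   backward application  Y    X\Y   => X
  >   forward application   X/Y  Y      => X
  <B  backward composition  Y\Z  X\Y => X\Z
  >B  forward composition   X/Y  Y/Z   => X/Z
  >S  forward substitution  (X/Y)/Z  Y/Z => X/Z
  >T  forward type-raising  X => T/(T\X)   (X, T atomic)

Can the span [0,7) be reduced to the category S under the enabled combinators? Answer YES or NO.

NO

PP/PP S\NP PP\(S\NP) ((PP/NP)/(S/N))\PP (S/(NP/PP))/N (NP/PP)/N PP\(PP/NP)
CKY chart[0,7] = {N/(N\PP), NP/(NP\PP), PP, PP/(PP\PP), S/(S\PP)}; S ∉ chart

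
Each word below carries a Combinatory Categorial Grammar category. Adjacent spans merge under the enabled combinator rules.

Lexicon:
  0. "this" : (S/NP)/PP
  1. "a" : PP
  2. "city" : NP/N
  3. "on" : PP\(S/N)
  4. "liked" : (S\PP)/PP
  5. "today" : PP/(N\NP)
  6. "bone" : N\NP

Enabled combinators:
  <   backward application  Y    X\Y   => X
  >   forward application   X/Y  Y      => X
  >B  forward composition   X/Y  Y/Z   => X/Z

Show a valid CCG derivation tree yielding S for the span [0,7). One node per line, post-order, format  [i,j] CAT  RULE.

[0,1] (S/NP)/PP  lex  "this"
[1,2] PP  lex  "a"
[0,2] S/NP  >  k=1
[2,3] NP/N  lex  "city"
[0,3] S/N  >B  k=2
[3,4] PP\(S/N)  lex  "on"
[0,4] PP  <  k=3
[4,5] (S\PP)/PP  lex  "liked"
[5,6] PP/(N\NP)  lex  "today"
[6,7] N\NP  lex  "bone"
[5,7] PP  >  k=6
[4,7] S\PP  >  k=5
[0,7] S  <  k=4

[0,7] S   <
  [0,4] PP   <
    [0,3] S/N   >B
      [0,2] S/NP   >
        [0,1] "this" : (S/NP)/PP
        [1,2] "a" : PP
      [2,3] "city" : NP/N
    [3,4] "on" : PP\(S/N)
  [4,7] S\PP   >
    [4,5] "liked" : (S\PP)/PP
    [5,7] PP   >
      [5,6] "today" : PP/(N\NP)
      [6,7] "bone" : N\NP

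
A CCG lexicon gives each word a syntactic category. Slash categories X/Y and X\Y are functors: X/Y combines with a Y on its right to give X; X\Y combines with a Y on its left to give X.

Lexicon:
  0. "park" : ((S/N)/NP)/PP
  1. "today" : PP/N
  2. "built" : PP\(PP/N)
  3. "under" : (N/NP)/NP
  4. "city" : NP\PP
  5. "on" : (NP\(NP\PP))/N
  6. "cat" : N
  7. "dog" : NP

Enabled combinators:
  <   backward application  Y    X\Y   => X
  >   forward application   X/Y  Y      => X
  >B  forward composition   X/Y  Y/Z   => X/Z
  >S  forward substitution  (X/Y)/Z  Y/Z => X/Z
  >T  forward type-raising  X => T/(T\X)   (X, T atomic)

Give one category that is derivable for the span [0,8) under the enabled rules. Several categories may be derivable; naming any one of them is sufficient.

[0,8] S   >
  [0,7] S/NP   >S
    [0,3] (S/N)/NP   >
      [0,1] "park" : ((S/N)/NP)/PP
      [1,3] PP   <
        [1,2] "today" : PP/N
        [2,3] "built" : PP\(PP/N)
    [3,7] N/NP   >
      [3,4] "under" : (N/NP)/NP
      [4,7] NP   <
        [4,5] "city" : NP\PP
        [5,7] NP\(NP\PP)   >
          [5,6] "on" : (NP\(NP\PP))/N
          [6,7] "cat" : N
  [7,8] "dog" : NP

S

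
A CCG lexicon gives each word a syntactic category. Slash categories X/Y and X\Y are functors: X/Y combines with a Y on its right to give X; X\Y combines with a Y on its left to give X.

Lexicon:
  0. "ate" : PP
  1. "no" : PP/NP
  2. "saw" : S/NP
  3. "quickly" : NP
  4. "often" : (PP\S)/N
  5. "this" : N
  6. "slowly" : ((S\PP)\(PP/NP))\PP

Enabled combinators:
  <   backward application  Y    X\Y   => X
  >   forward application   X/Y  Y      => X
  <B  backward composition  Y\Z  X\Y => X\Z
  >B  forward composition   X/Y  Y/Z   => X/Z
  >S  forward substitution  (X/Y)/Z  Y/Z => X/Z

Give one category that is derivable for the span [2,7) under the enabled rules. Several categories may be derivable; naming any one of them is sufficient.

(S\PP)\(PP/NP)

[0,7] S   <
  [0,1] "ate" : PP
  [1,7] S\PP   <
    [1,2] "no" : PP/NP
    [2,7] (S\PP)\(PP/NP)   <
      [2,6] PP   <
        [2,4] S   >
          [2,3] "saw" : S/NP
          [3,4] "quickly" : NP
        [4,6] PP\S   >
          [4,5] "often" : (PP\S)/N
          [5,6] "this" : N
      [6,7] "slowly" : ((S\PP)\(PP/NP))\PP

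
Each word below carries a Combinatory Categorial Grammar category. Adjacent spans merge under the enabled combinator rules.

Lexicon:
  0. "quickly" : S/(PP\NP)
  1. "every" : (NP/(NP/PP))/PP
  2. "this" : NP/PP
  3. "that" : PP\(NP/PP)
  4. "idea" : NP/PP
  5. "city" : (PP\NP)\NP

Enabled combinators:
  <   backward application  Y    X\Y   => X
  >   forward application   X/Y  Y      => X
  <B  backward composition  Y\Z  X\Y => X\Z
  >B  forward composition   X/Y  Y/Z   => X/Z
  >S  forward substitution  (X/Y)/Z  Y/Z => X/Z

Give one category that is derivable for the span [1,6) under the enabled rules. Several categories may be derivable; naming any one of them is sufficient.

PP\NP

[0,6] S   >
  [0,1] "quickly" : S/(PP\NP)
  [1,6] PP\NP   <
    [1,5] NP   >
      [1,4] NP/(NP/PP)   >
        [1,2] "every" : (NP/(NP/PP))/PP
        [2,4] PP   <
          [2,3] "this" : NP/PP
          [3,4] "that" : PP\(NP/PP)
      [4,5] "idea" : NP/PP
    [5,6] "city" : (PP\NP)\NP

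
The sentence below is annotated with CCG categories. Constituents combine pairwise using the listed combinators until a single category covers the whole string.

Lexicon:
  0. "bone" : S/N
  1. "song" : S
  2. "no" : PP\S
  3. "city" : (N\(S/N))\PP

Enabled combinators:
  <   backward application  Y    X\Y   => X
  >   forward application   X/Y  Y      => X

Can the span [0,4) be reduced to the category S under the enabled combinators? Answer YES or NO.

NO

S/N S PP\S (N\(S/N))\PP
CKY chart[0,4] = {N}; S ∉ chart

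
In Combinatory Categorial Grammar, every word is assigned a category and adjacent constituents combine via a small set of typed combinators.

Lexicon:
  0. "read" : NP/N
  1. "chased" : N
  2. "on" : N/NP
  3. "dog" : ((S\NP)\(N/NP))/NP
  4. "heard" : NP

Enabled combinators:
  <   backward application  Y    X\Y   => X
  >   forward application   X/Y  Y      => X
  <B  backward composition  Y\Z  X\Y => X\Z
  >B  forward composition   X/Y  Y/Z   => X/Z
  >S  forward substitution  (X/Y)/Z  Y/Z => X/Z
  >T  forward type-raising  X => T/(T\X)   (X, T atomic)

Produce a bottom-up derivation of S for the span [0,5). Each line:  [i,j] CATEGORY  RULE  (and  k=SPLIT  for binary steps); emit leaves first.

[0,5] S   <
  [0,2] NP   >
    [0,1] "read" : NP/N
    [1,2] "chased" : N
  [2,5] S\NP   <
    [2,3] "on" : N/NP
    [3,5] (S\NP)\(N/NP)   >
      [3,4] "dog" : ((S\NP)\(N/NP))/NP
      [4,5] "heard" : NP

[0,1] NP/N  lex  "read"
[1,2] N  lex  "chased"
[0,2] NP  >  k=1
[2,3] N/NP  lex  "on"
[3,4] ((S\NP)\(N/NP))/NP  lex  "dog"
[4,5] NP  lex  "heard"
[3,5] (S\NP)\(N/NP)  >  k=4
[2,5] S\NP  <  k=3
[0,5] S  <  k=2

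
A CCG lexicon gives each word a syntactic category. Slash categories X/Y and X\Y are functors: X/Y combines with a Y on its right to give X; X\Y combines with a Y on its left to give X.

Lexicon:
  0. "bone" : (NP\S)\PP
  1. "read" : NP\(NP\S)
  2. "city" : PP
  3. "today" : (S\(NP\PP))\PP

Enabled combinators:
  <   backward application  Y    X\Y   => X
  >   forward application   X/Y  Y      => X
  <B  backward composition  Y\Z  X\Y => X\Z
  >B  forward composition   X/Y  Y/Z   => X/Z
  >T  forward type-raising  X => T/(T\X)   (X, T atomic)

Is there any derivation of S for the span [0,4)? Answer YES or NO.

YES

[0,4] S   <
  [0,2] NP\PP   <B
    [0,1] "bone" : (NP\S)\PP
    [1,2] "read" : NP\(NP\S)
  [2,4] S\(NP\PP)   <
    [2,3] "city" : PP
    [3,4] "today" : (S\(NP\PP))\PP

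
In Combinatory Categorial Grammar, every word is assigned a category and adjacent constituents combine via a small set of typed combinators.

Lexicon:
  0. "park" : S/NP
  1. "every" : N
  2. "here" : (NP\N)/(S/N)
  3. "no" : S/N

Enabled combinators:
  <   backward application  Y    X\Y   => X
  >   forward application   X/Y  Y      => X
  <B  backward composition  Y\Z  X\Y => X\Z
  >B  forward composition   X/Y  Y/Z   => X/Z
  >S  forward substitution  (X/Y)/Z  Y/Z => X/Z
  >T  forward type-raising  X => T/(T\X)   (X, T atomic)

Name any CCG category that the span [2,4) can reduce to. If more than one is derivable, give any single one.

NP\N

[0,4] S   >
  [0,1] "park" : S/NP
  [1,4] NP   >
    [1,2] NP/(NP\N)   >T
      [1,2] "every" : N
    [2,4] NP\N   >
      [2,3] "here" : (NP\N)/(S/N)
      [3,4] "no" : S/N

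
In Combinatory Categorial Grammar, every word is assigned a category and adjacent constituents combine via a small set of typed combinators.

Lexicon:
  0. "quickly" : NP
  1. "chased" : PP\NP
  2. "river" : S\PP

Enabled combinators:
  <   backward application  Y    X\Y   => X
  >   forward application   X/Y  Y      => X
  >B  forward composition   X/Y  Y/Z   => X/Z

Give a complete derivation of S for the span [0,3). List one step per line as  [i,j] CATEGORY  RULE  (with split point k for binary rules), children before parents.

[0,3] S   <
  [0,2] PP   <
    [0,1] "quickly" : NP
    [1,2] "chased" : PP\NP
  [2,3] "river" : S\PP

[0,1] NP  lex  "quickly"
[1,2] PP\NP  lex  "chased"
[0,2] PP  <  k=1
[2,3] S\PP  lex  "river"
[0,3] S  <  k=2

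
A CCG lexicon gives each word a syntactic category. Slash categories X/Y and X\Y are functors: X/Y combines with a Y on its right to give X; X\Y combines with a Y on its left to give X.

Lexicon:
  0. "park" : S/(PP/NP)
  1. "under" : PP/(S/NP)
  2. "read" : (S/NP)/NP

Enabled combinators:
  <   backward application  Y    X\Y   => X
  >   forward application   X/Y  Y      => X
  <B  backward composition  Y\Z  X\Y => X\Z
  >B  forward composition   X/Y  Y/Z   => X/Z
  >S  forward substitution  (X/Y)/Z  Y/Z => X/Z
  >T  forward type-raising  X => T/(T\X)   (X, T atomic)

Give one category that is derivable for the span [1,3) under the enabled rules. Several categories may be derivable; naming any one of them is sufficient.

PP/NP

[0,3] S   >
  [0,1] "park" : S/(PP/NP)
  [1,3] PP/NP   >B
    [1,2] "under" : PP/(S/NP)
    [2,3] "read" : (S/NP)/NP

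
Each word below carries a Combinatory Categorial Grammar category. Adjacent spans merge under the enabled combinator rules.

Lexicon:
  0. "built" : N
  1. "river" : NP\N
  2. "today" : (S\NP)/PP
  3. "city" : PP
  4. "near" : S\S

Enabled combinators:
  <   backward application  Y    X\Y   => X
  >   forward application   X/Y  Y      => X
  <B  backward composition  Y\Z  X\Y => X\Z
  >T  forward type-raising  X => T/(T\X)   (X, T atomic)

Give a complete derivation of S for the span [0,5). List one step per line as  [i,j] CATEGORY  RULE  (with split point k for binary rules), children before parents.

[0,1] N  lex  "built"
[0,1] NP/(NP\N)  >T
[1,2] NP\N  lex  "river"
[0,2] NP  >  k=1
[2,3] (S\NP)/PP  lex  "today"
[3,4] PP  lex  "city"
[2,4] S\NP  >  k=3
[4,5] S\S  lex  "near"
[2,5] S\NP  <B  k=4
[0,5] S  <  k=2

[0,5] S   <
  [0,2] NP   >
    [0,1] NP/(NP\N)   >T
      [0,1] "built" : N
    [1,2] "river" : NP\N
  [2,5] S\NP   <B
    [2,4] S\NP   >
      [2,3] "today" : (S\NP)/PP
      [3,4] "city" : PP
    [4,5] "near" : S\S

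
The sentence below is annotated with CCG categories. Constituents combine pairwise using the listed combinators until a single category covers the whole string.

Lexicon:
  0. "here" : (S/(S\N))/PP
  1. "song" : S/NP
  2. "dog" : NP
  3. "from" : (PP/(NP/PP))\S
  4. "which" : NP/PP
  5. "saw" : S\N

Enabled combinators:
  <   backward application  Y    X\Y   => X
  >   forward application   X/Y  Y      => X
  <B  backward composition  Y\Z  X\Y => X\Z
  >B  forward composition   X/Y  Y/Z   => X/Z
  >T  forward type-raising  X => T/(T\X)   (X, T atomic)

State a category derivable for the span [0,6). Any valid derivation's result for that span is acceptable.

S

[0,6] S   >
  [0,5] S/(S\N)   >
    [0,1] "here" : (S/(S\N))/PP
    [1,5] PP   >
      [1,4] PP/(NP/PP)   <
        [1,3] S   >
          [1,2] "song" : S/NP
          [2,3] "dog" : NP
        [3,4] "from" : (PP/(NP/PP))\S
      [4,5] "which" : NP/PP
  [5,6] "saw" : S\N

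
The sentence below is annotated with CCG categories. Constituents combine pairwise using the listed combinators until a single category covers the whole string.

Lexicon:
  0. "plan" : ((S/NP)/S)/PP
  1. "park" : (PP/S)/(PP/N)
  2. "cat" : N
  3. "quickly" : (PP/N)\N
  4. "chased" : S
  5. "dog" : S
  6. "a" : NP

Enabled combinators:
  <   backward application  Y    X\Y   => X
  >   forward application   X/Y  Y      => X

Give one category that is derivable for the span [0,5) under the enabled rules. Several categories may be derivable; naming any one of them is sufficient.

[0,7] S   >
  [0,6] S/NP   >
    [0,5] (S/NP)/S   >
      [0,1] "plan" : ((S/NP)/S)/PP
      [1,5] PP   >
        [1,4] PP/S   >
          [1,2] "park" : (PP/S)/(PP/N)
          [2,4] PP/N   <
            [2,3] "cat" : N
            [3,4] "quickly" : (PP/N)\N
        [4,5] "chased" : S
    [5,6] "dog" : S
  [6,7] "a" : NP

(S/NP)/S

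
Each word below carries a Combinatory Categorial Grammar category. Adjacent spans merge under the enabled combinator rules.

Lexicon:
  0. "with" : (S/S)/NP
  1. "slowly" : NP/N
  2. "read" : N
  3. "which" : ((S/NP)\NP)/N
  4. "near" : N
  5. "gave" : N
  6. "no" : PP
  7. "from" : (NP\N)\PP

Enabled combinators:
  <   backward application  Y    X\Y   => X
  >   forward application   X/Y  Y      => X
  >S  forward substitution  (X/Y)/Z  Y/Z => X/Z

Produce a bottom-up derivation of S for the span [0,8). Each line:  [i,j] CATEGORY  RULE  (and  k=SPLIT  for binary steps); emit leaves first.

[0,8] S   >
  [0,5] S/NP   >S
    [0,1] "with" : (S/S)/NP
    [1,5] S/NP   <
      [1,3] NP   >
        [1,2] "slowly" : NP/N
        [2,3] "read" : N
      [3,5] (S/NP)\NP   >
        [3,4] "which" : ((S/NP)\NP)/N
        [4,5] "near" : N
  [5,8] NP   <
    [5,6] "gave" : N
    [6,8] NP\N   <
      [6,7] "no" : PP
      [7,8] "from" : (NP\N)\PP

[0,1] (S/S)/NP  lex  "with"
[1,2] NP/N  lex  "slowly"
[2,3] N  lex  "read"
[1,3] NP  >  k=2
[3,4] ((S/NP)\NP)/N  lex  "which"
[4,5] N  lex  "near"
[3,5] (S/NP)\NP  >  k=4
[1,5] S/NP  <  k=3
[0,5] S/NP  >S  k=1
[5,6] N  lex  "gave"
[6,7] PP  lex  "no"
[7,8] (NP\N)\PP  lex  "from"
[6,8] NP\N  <  k=7
[5,8] NP  <  k=6
[0,8] S  >  k=5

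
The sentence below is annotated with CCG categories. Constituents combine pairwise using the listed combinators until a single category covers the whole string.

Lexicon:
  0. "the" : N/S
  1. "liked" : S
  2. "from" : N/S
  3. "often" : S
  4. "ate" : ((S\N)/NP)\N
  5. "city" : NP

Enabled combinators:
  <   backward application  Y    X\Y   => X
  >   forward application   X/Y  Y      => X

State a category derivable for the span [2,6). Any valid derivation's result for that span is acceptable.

S\N

[0,6] S   <
  [0,2] N   >
    [0,1] "the" : N/S
    [1,2] "liked" : S
  [2,6] S\N   >
    [2,5] (S\N)/NP   <
      [2,4] N   >
        [2,3] "from" : N/S
        [3,4] "often" : S
      [4,5] "ate" : ((S\N)/NP)\N
    [5,6] "city" : NP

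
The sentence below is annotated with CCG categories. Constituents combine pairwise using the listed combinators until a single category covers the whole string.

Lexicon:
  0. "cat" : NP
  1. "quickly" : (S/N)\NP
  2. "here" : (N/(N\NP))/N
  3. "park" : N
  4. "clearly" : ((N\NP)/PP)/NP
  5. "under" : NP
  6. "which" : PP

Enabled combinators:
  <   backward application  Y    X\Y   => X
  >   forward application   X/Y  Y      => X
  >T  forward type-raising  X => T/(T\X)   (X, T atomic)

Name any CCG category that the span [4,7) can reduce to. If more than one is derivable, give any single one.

N\NP

[0,7] S   >
  [0,2] S/N   <
    [0,1] "cat" : NP
    [1,2] "quickly" : (S/N)\NP
  [2,7] N   >
    [2,4] N/(N\NP)   >
      [2,3] "here" : (N/(N\NP))/N
      [3,4] "park" : N
    [4,7] N\NP   >
      [4,6] (N\NP)/PP   >
        [4,5] "clearly" : ((N\NP)/PP)/NP
        [5,6] "under" : NP
      [6,7] "which" : PP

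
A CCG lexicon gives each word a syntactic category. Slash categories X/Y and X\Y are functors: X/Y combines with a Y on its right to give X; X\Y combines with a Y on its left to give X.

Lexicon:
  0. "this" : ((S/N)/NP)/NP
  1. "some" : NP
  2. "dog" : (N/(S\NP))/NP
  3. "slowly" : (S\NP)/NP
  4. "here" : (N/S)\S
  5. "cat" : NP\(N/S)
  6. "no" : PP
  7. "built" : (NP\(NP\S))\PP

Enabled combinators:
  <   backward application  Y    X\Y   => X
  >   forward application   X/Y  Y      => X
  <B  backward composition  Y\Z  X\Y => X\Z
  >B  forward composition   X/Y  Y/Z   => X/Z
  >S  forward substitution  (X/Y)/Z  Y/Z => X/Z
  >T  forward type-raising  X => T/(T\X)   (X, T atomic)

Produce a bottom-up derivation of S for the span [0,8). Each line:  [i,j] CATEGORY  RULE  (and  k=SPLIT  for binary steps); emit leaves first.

[0,1] ((S/N)/NP)/NP  lex  "this"
[1,2] NP  lex  "some"
[0,2] (S/N)/NP  >  k=1
[2,3] (N/(S\NP))/NP  lex  "dog"
[3,4] (S\NP)/NP  lex  "slowly"
[2,4] N/NP  >S  k=3
[0,4] S/NP  >S  k=2
[4,5] (N/S)\S  lex  "here"
[5,6] NP\(N/S)  lex  "cat"
[4,6] NP\S  <B  k=5
[6,7] PP  lex  "no"
[7,8] (NP\(NP\S))\PP  lex  "built"
[6,8] NP\(NP\S)  <  k=7
[4,8] NP  <  k=6
[0,8] S  >  k=4

[0,8] S   >
  [0,4] S/NP   >S
    [0,2] (S/N)/NP   >
      [0,1] "this" : ((S/N)/NP)/NP
      [1,2] "some" : NP
    [2,4] N/NP   >S
      [2,3] "dog" : (N/(S\NP))/NP
      [3,4] "slowly" : (S\NP)/NP
  [4,8] NP   <
    [4,6] NP\S   <B
      [4,5] "here" : (N/S)\S
      [5,6] "cat" : NP\(N/S)
    [6,8] NP\(NP\S)   <
      [6,7] "no" : PP
      [7,8] "built" : (NP\(NP\S))\PP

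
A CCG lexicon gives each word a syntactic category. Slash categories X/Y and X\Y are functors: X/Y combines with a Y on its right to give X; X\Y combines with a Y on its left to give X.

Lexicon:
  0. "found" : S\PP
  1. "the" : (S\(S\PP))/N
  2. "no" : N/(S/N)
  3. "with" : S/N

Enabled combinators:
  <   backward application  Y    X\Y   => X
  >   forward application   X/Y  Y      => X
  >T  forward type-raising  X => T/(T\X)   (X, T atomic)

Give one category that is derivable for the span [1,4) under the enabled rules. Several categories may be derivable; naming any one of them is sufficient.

[0,4] S   <
  [0,1] "found" : S\PP
  [1,4] S\(S\PP)   >
    [1,2] "the" : (S\(S\PP))/N
    [2,4] N   >
      [2,3] "no" : N/(S/N)
      [3,4] "with" : S/N

S\(S\PP)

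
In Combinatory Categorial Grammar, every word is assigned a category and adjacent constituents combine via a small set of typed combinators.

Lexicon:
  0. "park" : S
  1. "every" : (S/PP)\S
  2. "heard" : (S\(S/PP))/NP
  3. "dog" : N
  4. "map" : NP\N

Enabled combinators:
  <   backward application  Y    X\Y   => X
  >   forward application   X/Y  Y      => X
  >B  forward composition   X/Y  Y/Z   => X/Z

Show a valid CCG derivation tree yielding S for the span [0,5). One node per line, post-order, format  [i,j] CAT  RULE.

[0,1] S  lex  "park"
[1,2] (S/PP)\S  lex  "every"
[0,2] S/PP  <  k=1
[2,3] (S\(S/PP))/NP  lex  "heard"
[3,4] N  lex  "dog"
[4,5] NP\N  lex  "map"
[3,5] NP  <  k=4
[2,5] S\(S/PP)  >  k=3
[0,5] S  <  k=2

[0,5] S   <
  [0,2] S/PP   <
    [0,1] "park" : S
    [1,2] "every" : (S/PP)\S
  [2,5] S\(S/PP)   >
    [2,3] "heard" : (S\(S/PP))/NP
    [3,5] NP   <
      [3,4] "dog" : N
      [4,5] "map" : NP\N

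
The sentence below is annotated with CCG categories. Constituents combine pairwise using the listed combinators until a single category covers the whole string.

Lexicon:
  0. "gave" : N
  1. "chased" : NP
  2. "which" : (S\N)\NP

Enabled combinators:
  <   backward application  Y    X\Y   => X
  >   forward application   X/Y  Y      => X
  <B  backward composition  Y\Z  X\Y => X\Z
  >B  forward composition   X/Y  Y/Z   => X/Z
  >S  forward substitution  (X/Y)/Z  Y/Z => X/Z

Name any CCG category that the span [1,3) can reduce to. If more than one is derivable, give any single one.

[0,3] S   <
  [0,1] "gave" : N
  [1,3] S\N   <
    [1,2] "chased" : NP
    [2,3] "which" : (S\N)\NP

S\N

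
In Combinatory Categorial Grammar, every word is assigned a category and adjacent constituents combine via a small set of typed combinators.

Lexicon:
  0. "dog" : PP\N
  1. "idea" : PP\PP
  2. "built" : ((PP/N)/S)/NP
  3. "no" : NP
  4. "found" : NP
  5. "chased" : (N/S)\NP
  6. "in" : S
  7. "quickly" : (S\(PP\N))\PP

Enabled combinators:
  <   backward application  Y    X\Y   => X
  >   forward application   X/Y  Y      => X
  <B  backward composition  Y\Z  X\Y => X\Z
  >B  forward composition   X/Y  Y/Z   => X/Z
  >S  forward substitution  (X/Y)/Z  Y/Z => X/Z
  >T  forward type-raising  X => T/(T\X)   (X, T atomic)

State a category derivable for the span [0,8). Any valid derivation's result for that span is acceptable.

S

[0,8] S   <
  [0,2] PP\N   <B
    [0,1] "dog" : PP\N
    [1,2] "idea" : PP\PP
  [2,8] S\(PP\N)   <
    [2,7] PP   >
      [2,6] PP/S   >S
        [2,4] (PP/N)/S   >
          [2,3] "built" : ((PP/N)/S)/NP
          [3,4] "no" : NP
        [4,6] N/S   <
          [4,5] "found" : NP
          [5,6] "chased" : (N/S)\NP
      [6,7] "in" : S
    [7,8] "quickly" : (S\(PP\N))\PP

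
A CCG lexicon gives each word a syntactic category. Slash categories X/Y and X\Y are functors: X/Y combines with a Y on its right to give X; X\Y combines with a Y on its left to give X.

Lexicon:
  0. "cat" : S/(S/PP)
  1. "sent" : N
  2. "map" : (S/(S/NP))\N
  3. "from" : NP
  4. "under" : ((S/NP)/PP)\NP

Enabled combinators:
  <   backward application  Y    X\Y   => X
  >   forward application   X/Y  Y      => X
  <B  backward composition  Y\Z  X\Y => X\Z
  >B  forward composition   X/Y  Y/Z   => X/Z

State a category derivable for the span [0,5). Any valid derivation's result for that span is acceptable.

[0,5] S   >
  [0,1] "cat" : S/(S/PP)
  [1,5] S/PP   >B
    [1,3] S/(S/NP)   <
      [1,2] "sent" : N
      [2,3] "map" : (S/(S/NP))\N
    [3,5] (S/NP)/PP   <
      [3,4] "from" : NP
      [4,5] "under" : ((S/NP)/PP)\NP

S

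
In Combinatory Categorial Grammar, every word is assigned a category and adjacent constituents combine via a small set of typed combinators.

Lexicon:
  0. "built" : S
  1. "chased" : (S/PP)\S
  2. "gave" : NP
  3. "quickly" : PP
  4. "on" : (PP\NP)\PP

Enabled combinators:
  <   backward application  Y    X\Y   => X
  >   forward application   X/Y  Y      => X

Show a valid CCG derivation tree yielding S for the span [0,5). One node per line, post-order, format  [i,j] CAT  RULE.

[0,5] S   >
  [0,2] S/PP   <
    [0,1] "built" : S
    [1,2] "chased" : (S/PP)\S
  [2,5] PP   <
    [2,3] "gave" : NP
    [3,5] PP\NP   <
      [3,4] "quickly" : PP
      [4,5] "on" : (PP\NP)\PP

[0,1] S  lex  "built"
[1,2] (S/PP)\S  lex  "chased"
[0,2] S/PP  <  k=1
[2,3] NP  lex  "gave"
[3,4] PP  lex  "quickly"
[4,5] (PP\NP)\PP  lex  "on"
[3,5] PP\NP  <  k=4
[2,5] PP  <  k=3
[0,5] S  >  k=2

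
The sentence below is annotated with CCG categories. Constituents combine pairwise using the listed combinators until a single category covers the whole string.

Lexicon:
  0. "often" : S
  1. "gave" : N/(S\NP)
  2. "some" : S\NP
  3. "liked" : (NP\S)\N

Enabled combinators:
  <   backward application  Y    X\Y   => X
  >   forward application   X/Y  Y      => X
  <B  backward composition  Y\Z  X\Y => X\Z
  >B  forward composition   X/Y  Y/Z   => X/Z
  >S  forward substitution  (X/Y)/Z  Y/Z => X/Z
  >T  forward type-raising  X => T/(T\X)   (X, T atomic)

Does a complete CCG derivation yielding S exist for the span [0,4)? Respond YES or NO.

S N/(S\NP) S\NP (NP\S)\N
CKY chart[0,4] = {N/(N\NP), NP, NP/(NP\NP), PP/(PP\NP), S/(S\NP)}; S ∉ chart

NO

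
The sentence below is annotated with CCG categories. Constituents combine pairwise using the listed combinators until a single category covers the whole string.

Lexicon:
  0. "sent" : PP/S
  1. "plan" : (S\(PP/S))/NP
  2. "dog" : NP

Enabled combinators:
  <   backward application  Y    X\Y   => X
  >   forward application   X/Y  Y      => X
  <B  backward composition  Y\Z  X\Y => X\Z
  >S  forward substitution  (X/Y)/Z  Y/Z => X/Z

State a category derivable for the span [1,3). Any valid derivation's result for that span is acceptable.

S\(PP/S)

[0,3] S   <
  [0,1] "sent" : PP/S
  [1,3] S\(PP/S)   >
    [1,2] "plan" : (S\(PP/S))/NP
    [2,3] "dog" : NP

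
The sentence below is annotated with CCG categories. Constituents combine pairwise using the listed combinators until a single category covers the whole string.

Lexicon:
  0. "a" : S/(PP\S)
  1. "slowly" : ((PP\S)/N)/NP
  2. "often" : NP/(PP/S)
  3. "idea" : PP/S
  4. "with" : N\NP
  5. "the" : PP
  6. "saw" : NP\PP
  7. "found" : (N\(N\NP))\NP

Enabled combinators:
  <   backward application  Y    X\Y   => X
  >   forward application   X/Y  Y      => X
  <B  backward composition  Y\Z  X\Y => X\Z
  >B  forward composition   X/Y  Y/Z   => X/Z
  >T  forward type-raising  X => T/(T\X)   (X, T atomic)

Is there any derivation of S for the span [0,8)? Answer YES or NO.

YES

[0,8] S   >
  [0,1] "a" : S/(PP\S)
  [1,8] PP\S   >
    [1,4] (PP\S)/N   >
      [1,2] "slowly" : ((PP\S)/N)/NP
      [2,4] NP   >
        [2,3] "often" : NP/(PP/S)
        [3,4] "idea" : PP/S
    [4,8] N   <
      [4,5] "with" : N\NP
      [5,8] N\(N\NP)   <
        [5,7] NP   <
          [5,6] "the" : PP
          [6,7] "saw" : NP\PP
        [7,8] "found" : (N\(N\NP))\NP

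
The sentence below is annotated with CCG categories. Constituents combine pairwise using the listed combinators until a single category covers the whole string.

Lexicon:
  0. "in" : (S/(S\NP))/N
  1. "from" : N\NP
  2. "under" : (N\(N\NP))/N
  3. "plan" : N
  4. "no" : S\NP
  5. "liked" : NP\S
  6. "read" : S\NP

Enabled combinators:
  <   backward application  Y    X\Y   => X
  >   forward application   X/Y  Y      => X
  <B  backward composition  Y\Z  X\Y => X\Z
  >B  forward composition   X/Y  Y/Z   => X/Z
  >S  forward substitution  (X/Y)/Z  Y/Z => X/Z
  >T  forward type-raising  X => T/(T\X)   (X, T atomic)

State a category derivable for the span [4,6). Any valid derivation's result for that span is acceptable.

[0,7] S   >
  [0,4] S/(S\NP)   >
    [0,1] "in" : (S/(S\NP))/N
    [1,4] N   <
      [1,2] "from" : N\NP
      [2,4] N\(N\NP)   >
        [2,3] "under" : (N\(N\NP))/N
        [3,4] "plan" : N
  [4,7] S\NP   <B
    [4,6] NP\NP   <B
      [4,5] "no" : S\NP
      [5,6] "liked" : NP\S
    [6,7] "read" : S\NP

NP\NP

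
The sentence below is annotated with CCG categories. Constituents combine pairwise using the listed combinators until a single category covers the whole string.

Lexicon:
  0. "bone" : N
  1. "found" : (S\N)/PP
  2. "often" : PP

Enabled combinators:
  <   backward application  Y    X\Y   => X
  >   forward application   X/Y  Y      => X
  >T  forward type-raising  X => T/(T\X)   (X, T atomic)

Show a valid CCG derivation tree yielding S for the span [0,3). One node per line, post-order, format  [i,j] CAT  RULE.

[0,1] N  lex  "bone"
[0,1] S/(S\N)  >T
[1,2] (S\N)/PP  lex  "found"
[2,3] PP  lex  "often"
[1,3] S\N  >  k=2
[0,3] S  >  k=1

[0,3] S   >
  [0,1] S/(S\N)   >T
    [0,1] "bone" : N
  [1,3] S\N   >
    [1,2] "found" : (S\N)/PP
    [2,3] "often" : PP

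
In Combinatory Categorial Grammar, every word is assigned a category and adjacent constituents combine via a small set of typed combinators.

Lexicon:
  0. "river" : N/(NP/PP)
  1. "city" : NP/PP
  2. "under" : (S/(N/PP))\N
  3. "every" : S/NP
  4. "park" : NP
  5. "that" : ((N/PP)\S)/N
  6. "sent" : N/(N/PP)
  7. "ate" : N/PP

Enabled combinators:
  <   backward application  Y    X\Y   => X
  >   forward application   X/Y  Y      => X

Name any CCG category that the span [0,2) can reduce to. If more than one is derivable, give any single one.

[0,8] S   >
  [0,3] S/(N/PP)   <
    [0,2] N   >
      [0,1] "river" : N/(NP/PP)
      [1,2] "city" : NP/PP
    [2,3] "under" : (S/(N/PP))\N
  [3,8] N/PP   <
    [3,5] S   >
      [3,4] "every" : S/NP
      [4,5] "park" : NP
    [5,8] (N/PP)\S   >
      [5,6] "that" : ((N/PP)\S)/N
      [6,8] N   >
        [6,7] "sent" : N/(N/PP)
        [7,8] "ate" : N/PP

N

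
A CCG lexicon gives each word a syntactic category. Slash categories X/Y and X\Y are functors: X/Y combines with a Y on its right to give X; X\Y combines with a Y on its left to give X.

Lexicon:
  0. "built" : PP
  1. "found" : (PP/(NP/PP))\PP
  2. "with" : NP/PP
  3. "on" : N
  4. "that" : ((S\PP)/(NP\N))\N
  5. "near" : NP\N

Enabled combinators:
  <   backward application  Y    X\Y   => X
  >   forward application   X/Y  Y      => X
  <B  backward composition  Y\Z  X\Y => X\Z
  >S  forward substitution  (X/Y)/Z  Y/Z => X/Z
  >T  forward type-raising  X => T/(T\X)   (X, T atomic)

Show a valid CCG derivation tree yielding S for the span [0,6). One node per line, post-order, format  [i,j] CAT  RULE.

[0,1] PP  lex  "built"
[1,2] (PP/(NP/PP))\PP  lex  "found"
[0,2] PP/(NP/PP)  <  k=1
[2,3] NP/PP  lex  "with"
[0,3] PP  >  k=2
[3,4] N  lex  "on"
[4,5] ((S\PP)/(NP\N))\N  lex  "that"
[3,5] (S\PP)/(NP\N)  <  k=4
[5,6] NP\N  lex  "near"
[3,6] S\PP  >  k=5
[0,6] S  <  k=3

[0,6] S   <
  [0,3] PP   >
    [0,2] PP/(NP/PP)   <
      [0,1] "built" : PP
      [1,2] "found" : (PP/(NP/PP))\PP
    [2,3] "with" : NP/PP
  [3,6] S\PP   >
    [3,5] (S\PP)/(NP\N)   <
      [3,4] "on" : N
      [4,5] "that" : ((S\PP)/(NP\N))\N
    [5,6] "near" : NP\N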